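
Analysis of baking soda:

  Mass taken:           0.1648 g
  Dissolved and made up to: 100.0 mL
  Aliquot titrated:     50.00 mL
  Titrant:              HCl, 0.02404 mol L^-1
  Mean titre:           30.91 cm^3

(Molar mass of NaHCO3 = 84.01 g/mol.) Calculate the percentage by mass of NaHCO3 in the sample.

75.76 %

NaHCO3 + HCl → NaCl + H2O + CO2
n(HCl) per titration = 0.03091 × 0.02404 = 7.431 × 10^-4 mol
n(NaHCO3) in each aliquot = 7.431 × 10^-4 mol (1:1 ratio)
n(NaHCO3) in the whole flask = 7.431 × 10^-4 × 100.0/50.00 = 1.486 × 10^-3 mol
mass of NaHCO3 = 1.486 × 10^-3 × 84.01 = 0.1249 g
% NaHCO3 = 0.1249 / 0.1648 × 100 = 75.76 %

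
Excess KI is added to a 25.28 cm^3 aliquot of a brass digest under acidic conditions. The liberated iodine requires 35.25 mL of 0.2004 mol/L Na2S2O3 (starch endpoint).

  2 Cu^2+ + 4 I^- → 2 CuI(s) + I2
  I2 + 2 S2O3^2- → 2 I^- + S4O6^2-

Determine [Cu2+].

n(S2O3^2-) = 0.03525 × 0.2004 = 7.064 × 10^-3 mol
n(I2) = n(S2O3^2-)/2 = 3.532 × 10^-3 mol
From the 2:1 ratio, n(Cu2+) in the aliquot = 2/1 × 3.532 × 10^-3 = 7.064 × 10^-3 mol
[Cu2+] = 7.064 × 10^-3 / 0.02528 = 0.2794 mol/L

0.2794 mol/L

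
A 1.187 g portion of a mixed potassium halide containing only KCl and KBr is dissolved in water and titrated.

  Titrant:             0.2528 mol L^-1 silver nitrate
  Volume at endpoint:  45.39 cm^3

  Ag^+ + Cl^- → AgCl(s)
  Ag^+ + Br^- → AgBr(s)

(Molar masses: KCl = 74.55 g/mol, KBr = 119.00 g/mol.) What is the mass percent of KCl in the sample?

25.22 %

n(AgNO3) = 0.04539 × 0.2528 = 0.01147 mol
Let x = n(KCl), y = n(KBr).
Titrant: 1x + 1y = 0.01147;  mass: 74.55x + 119.00y = 1.187
Solving, x = 4.015 × 10^-3 mol, y = 7.459 × 10^-3 mol
mass of KCl = 4.015 × 10^-3 × 74.55 = 0.2993 g
% KCl = 0.2993 / 1.187 × 100 = 25.22 %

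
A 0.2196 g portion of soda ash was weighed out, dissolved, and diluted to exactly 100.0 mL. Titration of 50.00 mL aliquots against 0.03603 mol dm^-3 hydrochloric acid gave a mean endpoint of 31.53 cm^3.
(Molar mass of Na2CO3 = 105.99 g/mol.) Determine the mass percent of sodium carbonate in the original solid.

Na2CO3 + 2 HCl → 2 NaCl + H2O + CO2
n(HCl) per titration = 0.03153 × 0.03603 = 1.136 × 10^-3 mol
From the 1:2 ratio, n(Na2CO3) in each aliquot = 1/2 × 1.136 × 10^-3 = 5.680 × 10^-4 mol
n(Na2CO3) in the whole flask = 5.680 × 10^-4 × 100.0/50.00 = 1.136 × 10^-3 mol
mass of Na2CO3 = 1.136 × 10^-3 × 105.99 = 0.1204 g
% Na2CO3 = 0.1204 / 0.2196 × 100 = 54.83 %

54.83 %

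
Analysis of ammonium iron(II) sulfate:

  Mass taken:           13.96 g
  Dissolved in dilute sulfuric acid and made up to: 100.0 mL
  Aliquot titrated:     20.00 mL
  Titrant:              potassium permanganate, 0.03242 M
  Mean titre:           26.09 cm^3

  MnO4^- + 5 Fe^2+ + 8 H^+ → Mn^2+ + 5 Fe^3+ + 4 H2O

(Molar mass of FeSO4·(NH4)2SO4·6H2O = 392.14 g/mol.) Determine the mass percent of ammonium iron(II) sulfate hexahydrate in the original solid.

59.40 %

n(KMnO4) per titration = 0.02609 × 0.03242 = 8.458 × 10^-4 mol
From the 5:1 ratio, n(FeSO4·(NH4)2SO4·6H2O) in each aliquot = 5/1 × 8.458 × 10^-4 = 4.229 × 10^-3 mol
n(FeSO4·(NH4)2SO4·6H2O) in the whole flask = 4.229 × 10^-3 × 100.0/20.00 = 0.02115 mol
mass of FeSO4·(NH4)2SO4·6H2O = 0.02115 × 392.14 = 8.292 g
% FeSO4·(NH4)2SO4·6H2O = 8.292 / 13.96 × 100 = 59.40 %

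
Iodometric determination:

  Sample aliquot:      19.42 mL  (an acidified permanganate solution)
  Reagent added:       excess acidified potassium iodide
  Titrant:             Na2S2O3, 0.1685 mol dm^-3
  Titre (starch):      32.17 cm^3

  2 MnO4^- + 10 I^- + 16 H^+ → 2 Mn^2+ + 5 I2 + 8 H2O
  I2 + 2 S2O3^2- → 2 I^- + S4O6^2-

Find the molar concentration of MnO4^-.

n(S2O3^2-) = 0.03217 × 0.1685 = 5.421 × 10^-3 mol
n(I2) = n(S2O3^2-)/2 = 2.710 × 10^-3 mol
From the 2:5 ratio, n(MnO4^-) in the aliquot = 2/5 × 2.710 × 10^-3 = 1.084 × 10^-3 mol
[MnO4^-] = 1.084 × 10^-3 / 0.01942 = 0.05583 mol/L

0.05583 mol/L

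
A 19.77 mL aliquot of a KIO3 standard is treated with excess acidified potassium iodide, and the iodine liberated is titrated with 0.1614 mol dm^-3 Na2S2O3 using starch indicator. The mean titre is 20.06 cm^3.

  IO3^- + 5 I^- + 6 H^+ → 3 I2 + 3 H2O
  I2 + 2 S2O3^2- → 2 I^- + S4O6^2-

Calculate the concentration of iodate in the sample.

n(S2O3^2-) = 0.02006 × 0.1614 = 3.238 × 10^-3 mol
n(I2) = n(S2O3^2-)/2 = 1.619 × 10^-3 mol
From the 1:3 ratio, n(IO3^-) in the aliquot = 1/3 × 1.619 × 10^-3 = 5.396 × 10^-4 mol
[IO3^-] = 5.396 × 10^-4 / 0.01977 = 0.02729 mol/L

0.02729 mol/L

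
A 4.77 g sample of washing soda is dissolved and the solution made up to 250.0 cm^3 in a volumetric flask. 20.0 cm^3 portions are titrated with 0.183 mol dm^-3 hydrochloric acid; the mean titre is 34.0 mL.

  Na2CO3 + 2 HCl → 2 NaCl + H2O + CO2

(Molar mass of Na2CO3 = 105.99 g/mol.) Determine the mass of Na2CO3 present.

4.12 g

n(HCl) per titration = 0.0340 × 0.183 = 6.22 × 10^-3 mol
From the 1:2 ratio, n(Na2CO3) in each aliquot = 1/2 × 6.22 × 10^-3 = 3.11 × 10^-3 mol
n(Na2CO3) in the whole flask = 3.11 × 10^-3 × 250.0/20.0 = 0.0389 mol
mass of Na2CO3 = 0.0389 × 105.99 = 4.12 g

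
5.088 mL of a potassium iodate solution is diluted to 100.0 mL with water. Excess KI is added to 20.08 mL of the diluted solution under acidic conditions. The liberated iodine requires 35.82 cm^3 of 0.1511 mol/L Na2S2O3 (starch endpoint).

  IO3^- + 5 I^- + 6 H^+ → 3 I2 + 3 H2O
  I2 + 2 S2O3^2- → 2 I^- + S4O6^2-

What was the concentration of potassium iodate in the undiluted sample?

0.8829 mol/L

n(S2O3^2-) = 0.03582 × 0.1511 = 5.412 × 10^-3 mol
n(I2) = n(S2O3^2-)/2 = 2.706 × 10^-3 mol
From the 1:3 ratio, n(IO3^-) in the aliquot = 1/3 × 2.706 × 10^-3 = 9.021 × 10^-4 mol
[IO3^-]_dilute = 9.021 × 10^-4 / 0.02008 = 0.04492 mol/L
[IO3^-]_original = 0.04492 × 100.0/5.088 = 0.8829 mol/L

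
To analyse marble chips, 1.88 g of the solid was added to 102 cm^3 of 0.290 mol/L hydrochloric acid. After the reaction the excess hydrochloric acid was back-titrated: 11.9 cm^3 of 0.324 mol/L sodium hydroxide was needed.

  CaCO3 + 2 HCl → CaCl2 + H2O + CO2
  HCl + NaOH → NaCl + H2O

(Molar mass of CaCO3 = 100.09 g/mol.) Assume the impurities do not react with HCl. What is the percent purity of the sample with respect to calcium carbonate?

n(HCl) added = 0.102 × 0.290 = 0.0296 mol
n(NaOH) used in back-titration = 0.0119 × 0.324 = 3.86 × 10^-3 mol
n(HCl) left over = 3.86 × 10^-3 mol (1:1 ratio)
n(HCl) consumed by analyte = 0.0296 − 3.86 × 10^-3 = 0.0257 mol
From the 1:2 ratio, n(CaCO3) = 1/2 × 0.0257 = 0.0129 mol
mass of CaCO3 = 0.0129 × 100.09 = 1.29 g
% CaCO3 = 1.29 / 1.88 × 100 = 68.5 %

68.5 %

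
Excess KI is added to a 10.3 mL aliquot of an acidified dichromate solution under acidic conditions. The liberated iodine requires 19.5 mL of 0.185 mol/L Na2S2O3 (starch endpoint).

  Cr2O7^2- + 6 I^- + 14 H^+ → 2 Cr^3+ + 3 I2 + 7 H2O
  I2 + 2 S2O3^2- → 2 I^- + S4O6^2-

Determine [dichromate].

n(S2O3^2-) = 0.0195 × 0.185 = 3.61 × 10^-3 mol
n(I2) = n(S2O3^2-)/2 = 1.80 × 10^-3 mol
From the 1:3 ratio, n(Cr2O7^2-) in the aliquot = 1/3 × 1.80 × 10^-3 = 6.01 × 10^-4 mol
[Cr2O7^2-] = 6.01 × 10^-4 / 0.0103 = 0.0584 mol/L

0.0584 mol/L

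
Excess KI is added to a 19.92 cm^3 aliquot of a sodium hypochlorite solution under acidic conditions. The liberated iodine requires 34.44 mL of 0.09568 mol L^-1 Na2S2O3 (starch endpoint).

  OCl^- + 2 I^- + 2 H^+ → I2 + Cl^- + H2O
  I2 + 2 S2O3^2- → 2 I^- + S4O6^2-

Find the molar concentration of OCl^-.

0.08271 mol/L

n(S2O3^2-) = 0.03444 × 0.09568 = 3.295 × 10^-3 mol
n(I2) = n(S2O3^2-)/2 = 1.648 × 10^-3 mol
n(OCl^-) in the aliquot = 1.648 × 10^-3 mol (1:1 ratio)
[OCl^-] = 1.648 × 10^-3 / 0.01992 = 0.08271 mol/L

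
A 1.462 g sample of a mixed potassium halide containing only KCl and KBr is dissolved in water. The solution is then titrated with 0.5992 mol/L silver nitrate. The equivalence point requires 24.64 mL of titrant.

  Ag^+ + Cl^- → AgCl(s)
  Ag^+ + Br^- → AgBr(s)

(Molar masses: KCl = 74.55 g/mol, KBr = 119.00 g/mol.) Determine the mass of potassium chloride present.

n(AgNO3) = 0.02464 × 0.5992 = 0.01476 mol
Let x = n(KCl), y = n(KBr).
Titrant: 1x + 1y = 0.01476;  mass: 74.55x + 119.00y = 1.462
Solving, x = 6.636 × 10^-3 mol, y = 8.129 × 10^-3 mol
mass of KCl = 6.636 × 10^-3 × 74.55 = 0.4947 g

0.4947 g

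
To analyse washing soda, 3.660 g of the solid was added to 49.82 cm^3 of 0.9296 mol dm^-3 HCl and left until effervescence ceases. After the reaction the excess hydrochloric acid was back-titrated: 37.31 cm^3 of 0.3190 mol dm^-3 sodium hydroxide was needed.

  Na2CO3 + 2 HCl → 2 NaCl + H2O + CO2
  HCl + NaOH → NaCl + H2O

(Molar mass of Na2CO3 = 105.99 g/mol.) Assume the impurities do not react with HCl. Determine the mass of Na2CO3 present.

n(HCl) added = 0.04982 × 0.9296 = 0.04631 mol
n(NaOH) used in back-titration = 0.03731 × 0.3190 = 0.01190 mol
n(HCl) left over = 0.01190 mol (1:1 ratio)
n(HCl) consumed by analyte = 0.04631 − 0.01190 = 0.03441 mol
From the 1:2 ratio, n(Na2CO3) = 1/2 × 0.03441 = 0.01721 mol
mass of Na2CO3 = 0.01721 × 105.99 = 1.824 g

1.824 g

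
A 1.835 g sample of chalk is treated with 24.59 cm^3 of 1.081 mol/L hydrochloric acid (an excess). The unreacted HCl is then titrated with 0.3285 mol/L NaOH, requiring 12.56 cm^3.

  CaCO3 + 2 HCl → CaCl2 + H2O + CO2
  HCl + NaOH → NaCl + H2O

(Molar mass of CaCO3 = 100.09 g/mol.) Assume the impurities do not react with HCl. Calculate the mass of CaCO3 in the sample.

n(HCl) added = 0.02459 × 1.081 = 0.02658 mol
n(NaOH) used in back-titration = 0.01256 × 0.3285 = 4.126 × 10^-3 mol
n(HCl) left over = 4.126 × 10^-3 mol (1:1 ratio)
n(HCl) consumed by analyte = 0.02658 − 4.126 × 10^-3 = 0.02246 mol
From the 1:2 ratio, n(CaCO3) = 1/2 × 0.02246 = 0.01123 mol
mass of CaCO3 = 0.01123 × 100.09 = 1.124 g

1.124 g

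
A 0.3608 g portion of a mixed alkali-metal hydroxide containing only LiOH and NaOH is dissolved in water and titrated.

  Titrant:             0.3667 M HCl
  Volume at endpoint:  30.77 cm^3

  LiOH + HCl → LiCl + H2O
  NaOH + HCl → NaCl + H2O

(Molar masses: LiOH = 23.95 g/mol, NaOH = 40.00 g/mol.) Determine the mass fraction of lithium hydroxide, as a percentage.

n(HCl) = 0.03077 × 0.3667 = 0.01128 mol
Let x = n(LiOH), y = n(NaOH).
Titrant: 1x + 1y = 0.01128;  mass: 23.95x + 40.00y = 0.3608
Solving, x = 5.641 × 10^-3 mol, y = 5.643 × 10^-3 mol
mass of LiOH = 5.641 × 10^-3 × 23.95 = 0.1351 g
% LiOH = 0.1351 / 0.3608 × 100 = 37.44 %

37.44 %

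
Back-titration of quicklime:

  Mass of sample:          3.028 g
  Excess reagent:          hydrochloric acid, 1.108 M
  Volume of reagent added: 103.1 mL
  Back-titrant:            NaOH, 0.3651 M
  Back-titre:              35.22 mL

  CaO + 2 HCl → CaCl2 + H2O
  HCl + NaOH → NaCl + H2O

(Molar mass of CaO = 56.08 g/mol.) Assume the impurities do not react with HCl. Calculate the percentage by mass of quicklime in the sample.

n(HCl) added = 0.1031 × 1.108 = 0.1142 mol
n(NaOH) used in back-titration = 0.03522 × 0.3651 = 0.01286 mol
n(HCl) left over = 0.01286 mol (1:1 ratio)
n(HCl) consumed by analyte = 0.1142 − 0.01286 = 0.1014 mol
From the 1:2 ratio, n(CaO) = 1/2 × 0.1014 = 0.05069 mol
mass of CaO = 0.05069 × 56.08 = 2.843 g
% CaO = 2.843 / 3.028 × 100 = 93.88 %

93.88 %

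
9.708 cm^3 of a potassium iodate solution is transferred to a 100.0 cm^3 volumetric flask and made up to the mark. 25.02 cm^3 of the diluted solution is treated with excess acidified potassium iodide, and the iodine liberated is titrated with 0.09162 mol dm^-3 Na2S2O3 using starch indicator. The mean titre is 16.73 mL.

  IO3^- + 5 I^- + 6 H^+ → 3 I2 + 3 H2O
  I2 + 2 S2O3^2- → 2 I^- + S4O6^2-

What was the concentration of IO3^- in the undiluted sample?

0.1052 mol/L

n(S2O3^2-) = 0.01673 × 0.09162 = 1.533 × 10^-3 mol
n(I2) = n(S2O3^2-)/2 = 7.664 × 10^-4 mol
From the 1:3 ratio, n(IO3^-) in the aliquot = 1/3 × 7.664 × 10^-4 = 2.555 × 10^-4 mol
[IO3^-]_dilute = 2.555 × 10^-4 / 0.02502 = 0.01021 mol/L
[IO3^-]_original = 0.01021 × 100.0/9.708 = 0.1052 mol/L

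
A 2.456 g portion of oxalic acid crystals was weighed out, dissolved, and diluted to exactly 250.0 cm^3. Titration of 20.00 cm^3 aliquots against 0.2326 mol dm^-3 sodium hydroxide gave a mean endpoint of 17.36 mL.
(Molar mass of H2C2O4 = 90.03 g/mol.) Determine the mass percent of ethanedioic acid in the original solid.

H2C2O4 + 2 NaOH → Na2C2O4 + 2 H2O
n(NaOH) per titration = 0.01736 × 0.2326 = 4.038 × 10^-3 mol
From the 1:2 ratio, n(H2C2O4) in each aliquot = 1/2 × 4.038 × 10^-3 = 2.019 × 10^-3 mol
n(H2C2O4) in the whole flask = 2.019 × 10^-3 × 250.0/20.00 = 0.02524 mol
mass of H2C2O4 = 0.02524 × 90.03 = 2.272 g
% H2C2O4 = 2.272 / 2.456 × 100 = 92.51 %

92.51 %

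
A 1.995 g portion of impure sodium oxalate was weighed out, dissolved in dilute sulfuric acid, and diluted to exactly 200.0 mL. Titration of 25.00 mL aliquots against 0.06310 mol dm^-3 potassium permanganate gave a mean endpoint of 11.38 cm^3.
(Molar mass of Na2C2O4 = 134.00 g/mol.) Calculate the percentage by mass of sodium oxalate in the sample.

96.46 %

2 MnO4^- + 5 C2O4^2- + 16 H^+ → 2 Mn^2+ + 10 CO2 + 8 H2O
n(KMnO4) per titration = 0.01138 × 0.06310 = 7.181 × 10^-4 mol
From the 5:2 ratio, n(Na2C2O4) in each aliquot = 5/2 × 7.181 × 10^-4 = 1.795 × 10^-3 mol
n(Na2C2O4) in the whole flask = 1.795 × 10^-3 × 200.0/25.00 = 0.01436 mol
mass of Na2C2O4 = 0.01436 × 134.00 = 1.924 g
% Na2C2O4 = 1.924 / 1.995 × 100 = 96.46 %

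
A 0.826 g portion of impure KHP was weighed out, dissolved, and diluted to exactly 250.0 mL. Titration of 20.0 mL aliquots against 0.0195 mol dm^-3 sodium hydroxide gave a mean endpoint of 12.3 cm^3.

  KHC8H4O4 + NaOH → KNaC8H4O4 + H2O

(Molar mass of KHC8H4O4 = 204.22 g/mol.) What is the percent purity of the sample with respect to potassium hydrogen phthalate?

n(NaOH) per titration = 0.0123 × 0.0195 = 2.40 × 10^-4 mol
n(KHC8H4O4) in each aliquot = 2.40 × 10^-4 mol (1:1 ratio)
n(KHC8H4O4) in the whole flask = 2.40 × 10^-4 × 250.0/20.0 = 3.00 × 10^-3 mol
mass of KHC8H4O4 = 3.00 × 10^-3 × 204.22 = 0.612 g
% KHC8H4O4 = 0.612 / 0.826 × 100 = 74.1 %

74.1 %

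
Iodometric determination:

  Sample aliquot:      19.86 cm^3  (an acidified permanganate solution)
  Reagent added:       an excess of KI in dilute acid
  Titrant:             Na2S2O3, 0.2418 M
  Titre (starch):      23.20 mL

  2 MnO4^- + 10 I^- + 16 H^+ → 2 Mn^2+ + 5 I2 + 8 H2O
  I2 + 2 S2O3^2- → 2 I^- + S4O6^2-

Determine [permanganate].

0.05649 M

n(S2O3^2-) = 0.02320 × 0.2418 = 5.610 × 10^-3 mol
n(I2) = n(S2O3^2-)/2 = 2.805 × 10^-3 mol
From the 2:5 ratio, n(MnO4^-) in the aliquot = 2/5 × 2.805 × 10^-3 = 1.122 × 10^-3 mol
[MnO4^-] = 1.122 × 10^-3 / 0.01986 = 0.05649 mol/L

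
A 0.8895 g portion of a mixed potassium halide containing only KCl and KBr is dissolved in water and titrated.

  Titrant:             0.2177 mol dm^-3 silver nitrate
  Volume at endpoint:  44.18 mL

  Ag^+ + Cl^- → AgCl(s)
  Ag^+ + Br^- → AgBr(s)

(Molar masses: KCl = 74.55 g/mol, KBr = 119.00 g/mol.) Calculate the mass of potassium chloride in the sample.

n(AgNO3) = 0.04418 × 0.2177 = 9.618 × 10^-3 mol
Let x = n(KCl), y = n(KBr).
Titrant: 1x + 1y = 9.618 × 10^-3;  mass: 74.55x + 119.00y = 0.8895
Solving, x = 5.738 × 10^-3 mol, y = 3.880 × 10^-3 mol
mass of KCl = 5.738 × 10^-3 × 74.55 = 0.4277 g

0.4277 g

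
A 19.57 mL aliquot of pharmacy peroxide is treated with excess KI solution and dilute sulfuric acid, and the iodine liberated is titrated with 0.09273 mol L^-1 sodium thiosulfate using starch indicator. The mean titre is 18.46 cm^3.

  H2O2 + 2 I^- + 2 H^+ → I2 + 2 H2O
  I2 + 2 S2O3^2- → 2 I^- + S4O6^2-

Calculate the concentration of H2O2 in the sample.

n(S2O3^2-) = 0.01846 × 0.09273 = 1.712 × 10^-3 mol
n(I2) = n(S2O3^2-)/2 = 8.559 × 10^-4 mol
n(H2O2) in the aliquot = 8.559 × 10^-4 mol (1:1 ratio)
[H2O2] = 8.559 × 10^-4 / 0.01957 = 0.04374 mol/L

0.04374 mol/L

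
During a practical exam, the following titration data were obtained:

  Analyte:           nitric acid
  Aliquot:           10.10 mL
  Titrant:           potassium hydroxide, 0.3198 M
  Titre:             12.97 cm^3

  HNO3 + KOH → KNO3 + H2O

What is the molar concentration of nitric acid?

0.4107 M

n(KOH) = 0.01297 L × 0.3198 mol/L = 4.148 × 10^-3 mol
n(HNO3) = 4.148 × 10^-3 mol (1:1 mole ratio)
[HNO3] = 4.148 × 10^-3 mol / 0.01010 L = 0.4107 mol/L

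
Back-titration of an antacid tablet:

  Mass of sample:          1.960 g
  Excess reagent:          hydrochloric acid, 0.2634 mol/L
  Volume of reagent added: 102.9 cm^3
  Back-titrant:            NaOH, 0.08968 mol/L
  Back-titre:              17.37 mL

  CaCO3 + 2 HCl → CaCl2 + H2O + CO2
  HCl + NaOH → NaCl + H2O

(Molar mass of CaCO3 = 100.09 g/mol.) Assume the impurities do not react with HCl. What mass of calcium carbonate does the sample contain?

n(HCl) added = 0.1029 × 0.2634 = 0.02710 mol
n(NaOH) used in back-titration = 0.01737 × 0.08968 = 1.558 × 10^-3 mol
n(HCl) left over = 1.558 × 10^-3 mol (1:1 ratio)
n(HCl) consumed by analyte = 0.02710 − 1.558 × 10^-3 = 0.02555 mol
From the 1:2 ratio, n(CaCO3) = 1/2 × 0.02555 = 0.01277 mol
mass of CaCO3 = 0.01277 × 100.09 = 1.278 g

1.278 g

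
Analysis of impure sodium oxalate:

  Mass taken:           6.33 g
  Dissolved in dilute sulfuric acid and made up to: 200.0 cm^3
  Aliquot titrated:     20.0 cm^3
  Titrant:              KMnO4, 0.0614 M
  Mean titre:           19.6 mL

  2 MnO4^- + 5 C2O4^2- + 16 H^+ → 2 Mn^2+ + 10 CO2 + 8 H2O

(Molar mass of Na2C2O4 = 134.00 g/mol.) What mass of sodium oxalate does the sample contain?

n(KMnO4) per titration = 0.0196 × 0.0614 = 1.20 × 10^-3 mol
From the 5:2 ratio, n(Na2C2O4) in each aliquot = 5/2 × 1.20 × 10^-3 = 3.01 × 10^-3 mol
n(Na2C2O4) in the whole flask = 3.01 × 10^-3 × 200.0/20.0 = 0.0301 mol
mass of Na2C2O4 = 0.0301 × 134.00 = 4.03 g

4.03 g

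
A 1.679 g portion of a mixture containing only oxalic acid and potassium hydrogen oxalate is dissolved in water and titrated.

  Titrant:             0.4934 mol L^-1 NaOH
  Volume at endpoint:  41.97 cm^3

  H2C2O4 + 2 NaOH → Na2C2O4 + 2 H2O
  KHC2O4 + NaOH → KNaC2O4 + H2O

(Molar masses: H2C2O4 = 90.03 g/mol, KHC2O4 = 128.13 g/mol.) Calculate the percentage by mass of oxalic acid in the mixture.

31.43 %

n(NaOH) = 0.04197 × 0.4934 = 0.02071 mol
Let x = n(H2C2O4), y = n(KHC2O4).
Titrant: 2x + 1y = 0.02071;  mass: 90.03x + 128.13y = 1.679
Solving, x = 5.861 × 10^-3 mol, y = 8.985 × 10^-3 mol
mass of H2C2O4 = 5.861 × 10^-3 × 90.03 = 0.5277 g
% H2C2O4 = 0.5277 / 1.679 × 100 = 31.43 %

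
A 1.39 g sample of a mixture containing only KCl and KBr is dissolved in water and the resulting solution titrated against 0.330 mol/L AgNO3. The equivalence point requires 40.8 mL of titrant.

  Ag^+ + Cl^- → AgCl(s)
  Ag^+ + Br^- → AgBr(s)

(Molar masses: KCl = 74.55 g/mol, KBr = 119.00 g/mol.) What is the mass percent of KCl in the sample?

n(AgNO3) = 0.0408 × 0.330 = 0.0135 mol
Let x = n(KCl), y = n(KBr).
Titrant: 1x + 1y = 0.0135;  mass: 74.55x + 119.00y = 1.39
Solving, x = 4.77 × 10^-3 mol, y = 8.69 × 10^-3 mol
mass of KCl = 4.77 × 10^-3 × 74.55 = 0.356 g
% KCl = 0.356 / 1.39 × 100 = 25.6 %

25.6 %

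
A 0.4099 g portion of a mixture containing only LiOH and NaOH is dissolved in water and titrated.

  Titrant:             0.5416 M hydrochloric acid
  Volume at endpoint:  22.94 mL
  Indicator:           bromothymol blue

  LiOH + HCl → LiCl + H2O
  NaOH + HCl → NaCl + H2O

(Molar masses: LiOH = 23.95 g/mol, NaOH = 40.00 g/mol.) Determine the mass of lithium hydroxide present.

n(HCl) = 0.02294 × 0.5416 = 0.01242 mol
Let x = n(LiOH), y = n(NaOH).
Titrant: 1x + 1y = 0.01242;  mass: 23.95x + 40.00y = 0.4099
Solving, x = 5.425 × 10^-3 mol, y = 6.999 × 10^-3 mol
mass of LiOH = 5.425 × 10^-3 × 23.95 = 0.1299 g

0.1299 g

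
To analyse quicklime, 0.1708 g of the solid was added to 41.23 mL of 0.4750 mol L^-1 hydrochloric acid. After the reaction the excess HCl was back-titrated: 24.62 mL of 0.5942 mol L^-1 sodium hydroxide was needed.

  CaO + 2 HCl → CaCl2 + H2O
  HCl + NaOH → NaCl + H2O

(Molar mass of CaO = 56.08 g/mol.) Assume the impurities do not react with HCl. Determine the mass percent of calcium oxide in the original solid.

81.35 %

n(HCl) added = 0.04123 × 0.4750 = 0.01958 mol
n(NaOH) used in back-titration = 0.02462 × 0.5942 = 0.01463 mol
n(HCl) left over = 0.01463 mol (1:1 ratio)
n(HCl) consumed by analyte = 0.01958 − 0.01463 = 4.955 × 10^-3 mol
From the 1:2 ratio, n(CaO) = 1/2 × 4.955 × 10^-3 = 2.478 × 10^-3 mol
mass of CaO = 2.478 × 10^-3 × 56.08 = 0.1389 g
% CaO = 0.1389 / 0.1708 × 100 = 81.35 %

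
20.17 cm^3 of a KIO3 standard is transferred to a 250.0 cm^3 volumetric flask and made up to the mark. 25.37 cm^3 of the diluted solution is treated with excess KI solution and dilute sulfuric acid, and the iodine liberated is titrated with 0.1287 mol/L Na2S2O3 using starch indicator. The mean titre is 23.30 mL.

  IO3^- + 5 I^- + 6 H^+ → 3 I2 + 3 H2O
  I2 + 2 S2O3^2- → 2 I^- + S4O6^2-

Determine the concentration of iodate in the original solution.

0.2442 mol/L

n(S2O3^2-) = 0.02330 × 0.1287 = 2.999 × 10^-3 mol
n(I2) = n(S2O3^2-)/2 = 1.499 × 10^-3 mol
From the 1:3 ratio, n(IO3^-) in the aliquot = 1/3 × 1.499 × 10^-3 = 4.998 × 10^-4 mol
[IO3^-]_dilute = 4.998 × 10^-4 / 0.02537 = 0.01970 mol/L
[IO3^-]_original = 0.01970 × 250.0/20.17 = 0.2442 mol/L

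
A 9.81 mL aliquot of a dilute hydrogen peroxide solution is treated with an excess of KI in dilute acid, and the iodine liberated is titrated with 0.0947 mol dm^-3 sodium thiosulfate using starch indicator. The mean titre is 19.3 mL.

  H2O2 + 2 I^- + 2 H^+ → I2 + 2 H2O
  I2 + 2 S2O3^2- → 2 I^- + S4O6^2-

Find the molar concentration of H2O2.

n(S2O3^2-) = 0.0193 × 0.0947 = 1.83 × 10^-3 mol
n(I2) = n(S2O3^2-)/2 = 9.14 × 10^-4 mol
n(H2O2) in the aliquot = 9.14 × 10^-4 mol (1:1 ratio)
[H2O2] = 9.14 × 10^-4 / 0.00981 = 0.0932 mol/L

0.0932 mol/L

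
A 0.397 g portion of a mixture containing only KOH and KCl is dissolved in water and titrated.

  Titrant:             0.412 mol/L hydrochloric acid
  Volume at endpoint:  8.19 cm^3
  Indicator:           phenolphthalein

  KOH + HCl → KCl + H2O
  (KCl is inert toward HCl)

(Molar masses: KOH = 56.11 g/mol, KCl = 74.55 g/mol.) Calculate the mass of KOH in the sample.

0.189 g

n(HCl) = 0.00819 × 0.412 = 3.37 × 10^-3 mol
Let x = n(KOH), y = n(KCl).
Titrant: 1x = 3.37 × 10^-3;  mass: 56.11x + 74.55y = 0.397
Solving, x = 3.37 × 10^-3 mol, y = 2.79 × 10^-3 mol
mass of KOH = 3.37 × 10^-3 × 56.11 = 0.189 g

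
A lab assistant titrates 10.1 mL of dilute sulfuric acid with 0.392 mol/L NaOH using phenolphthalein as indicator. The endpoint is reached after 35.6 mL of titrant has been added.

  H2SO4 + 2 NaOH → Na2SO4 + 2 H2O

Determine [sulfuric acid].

n(NaOH) = 0.0356 L × 0.392 mol/L = 0.0140 mol
From the 1:2 mole ratio, n(H2SO4) = 1/2 × 0.0140 = 6.98 × 10^-3 mol
[H2SO4] = 6.98 × 10^-3 mol / 0.0101 L = 0.691 mol/L

0.691 mol/L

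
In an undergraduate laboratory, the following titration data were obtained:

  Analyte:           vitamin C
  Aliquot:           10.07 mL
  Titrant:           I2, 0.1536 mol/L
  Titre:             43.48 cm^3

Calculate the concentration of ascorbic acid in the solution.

C6H8O6 + I2 → C6H6O6 + 2 HI
n(I2) = 0.04348 L × 0.1536 mol/L = 6.679 × 10^-3 mol
n(C6H8O6) = 6.679 × 10^-3 mol (1:1 mole ratio)
[C6H8O6] = 6.679 × 10^-3 mol / 0.01007 L = 0.6632 mol/L

0.6632 mol/L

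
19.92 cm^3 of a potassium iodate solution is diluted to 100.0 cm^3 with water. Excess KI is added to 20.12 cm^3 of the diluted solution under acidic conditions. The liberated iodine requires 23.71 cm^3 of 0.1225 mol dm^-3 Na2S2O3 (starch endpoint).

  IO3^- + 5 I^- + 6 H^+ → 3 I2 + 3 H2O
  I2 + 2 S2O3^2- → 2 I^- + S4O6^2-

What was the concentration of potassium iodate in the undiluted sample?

0.1208 mol/L

n(S2O3^2-) = 0.02371 × 0.1225 = 2.904 × 10^-3 mol
n(I2) = n(S2O3^2-)/2 = 1.452 × 10^-3 mol
From the 1:3 ratio, n(IO3^-) in the aliquot = 1/3 × 1.452 × 10^-3 = 4.841 × 10^-4 mol
[IO3^-]_dilute = 4.841 × 10^-4 / 0.02012 = 0.02406 mol/L
[IO3^-]_original = 0.02406 × 100.0/19.92 = 0.1208 mol/L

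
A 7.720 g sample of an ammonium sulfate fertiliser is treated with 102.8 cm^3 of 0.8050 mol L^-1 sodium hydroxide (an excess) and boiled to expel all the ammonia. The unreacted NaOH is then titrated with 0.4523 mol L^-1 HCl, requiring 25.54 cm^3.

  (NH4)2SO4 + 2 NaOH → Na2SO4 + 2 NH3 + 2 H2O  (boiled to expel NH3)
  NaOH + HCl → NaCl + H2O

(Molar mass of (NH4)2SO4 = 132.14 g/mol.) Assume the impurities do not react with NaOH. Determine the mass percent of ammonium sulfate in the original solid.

n(NaOH) added = 0.1028 × 0.8050 = 0.08275 mol
n(HCl) used in back-titration = 0.02554 × 0.4523 = 0.01155 mol
n(NaOH) left over = 0.01155 mol (1:1 ratio)
n(NaOH) consumed by analyte = 0.08275 − 0.01155 = 0.07120 mol
From the 1:2 ratio, n((NH4)2SO4) = 1/2 × 0.07120 = 0.03560 mol
mass of (NH4)2SO4 = 0.03560 × 132.14 = 4.704 g
% (NH4)2SO4 = 4.704 / 7.720 × 100 = 60.94 %

60.94 %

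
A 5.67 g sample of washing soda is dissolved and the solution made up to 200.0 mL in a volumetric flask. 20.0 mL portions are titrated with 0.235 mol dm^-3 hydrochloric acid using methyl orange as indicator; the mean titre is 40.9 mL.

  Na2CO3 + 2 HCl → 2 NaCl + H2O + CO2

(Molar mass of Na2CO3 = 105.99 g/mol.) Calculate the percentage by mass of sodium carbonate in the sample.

89.8 %

n(HCl) per titration = 0.0409 × 0.235 = 9.61 × 10^-3 mol
From the 1:2 ratio, n(Na2CO3) in each aliquot = 1/2 × 9.61 × 10^-3 = 4.81 × 10^-3 mol
n(Na2CO3) in the whole flask = 4.81 × 10^-3 × 200.0/20.0 = 0.0481 mol
mass of Na2CO3 = 0.0481 × 105.99 = 5.09 g
% Na2CO3 = 5.09 / 5.67 × 100 = 89.8 %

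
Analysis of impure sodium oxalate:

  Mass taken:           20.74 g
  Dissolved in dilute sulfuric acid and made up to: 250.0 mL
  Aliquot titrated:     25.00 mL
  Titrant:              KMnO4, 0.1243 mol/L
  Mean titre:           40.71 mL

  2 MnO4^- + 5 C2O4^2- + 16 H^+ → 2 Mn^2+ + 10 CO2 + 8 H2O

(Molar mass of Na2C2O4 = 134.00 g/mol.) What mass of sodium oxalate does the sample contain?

n(KMnO4) per titration = 0.04071 × 0.1243 = 5.060 × 10^-3 mol
From the 5:2 ratio, n(Na2C2O4) in each aliquot = 5/2 × 5.060 × 10^-3 = 0.01265 mol
n(Na2C2O4) in the whole flask = 0.01265 × 250.0/25.00 = 0.1265 mol
mass of Na2C2O4 = 0.1265 × 134.00 = 16.95 g

16.95 g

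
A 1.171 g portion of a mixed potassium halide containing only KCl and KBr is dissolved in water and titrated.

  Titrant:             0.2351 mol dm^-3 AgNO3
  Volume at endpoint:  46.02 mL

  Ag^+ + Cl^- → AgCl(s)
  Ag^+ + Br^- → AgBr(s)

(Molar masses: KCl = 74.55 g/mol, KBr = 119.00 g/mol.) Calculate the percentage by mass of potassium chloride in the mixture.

16.69 %

n(AgNO3) = 0.04602 × 0.2351 = 0.01082 mol
Let x = n(KCl), y = n(KBr).
Titrant: 1x + 1y = 0.01082;  mass: 74.55x + 119.00y = 1.171
Solving, x = 2.621 × 10^-3 mol, y = 8.198 × 10^-3 mol
mass of KCl = 2.621 × 10^-3 × 74.55 = 0.1954 g
% KCl = 0.1954 / 1.171 × 100 = 16.69 %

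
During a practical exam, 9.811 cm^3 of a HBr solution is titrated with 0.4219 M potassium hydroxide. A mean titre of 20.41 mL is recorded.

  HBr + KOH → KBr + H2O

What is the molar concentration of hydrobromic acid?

n(KOH) = 0.02041 L × 0.4219 mol/L = 8.611 × 10^-3 mol
n(HBr) = 8.611 × 10^-3 mol (1:1 mole ratio)
[HBr] = 8.611 × 10^-3 mol / 0.009811 L = 0.8777 mol/L

0.8777 M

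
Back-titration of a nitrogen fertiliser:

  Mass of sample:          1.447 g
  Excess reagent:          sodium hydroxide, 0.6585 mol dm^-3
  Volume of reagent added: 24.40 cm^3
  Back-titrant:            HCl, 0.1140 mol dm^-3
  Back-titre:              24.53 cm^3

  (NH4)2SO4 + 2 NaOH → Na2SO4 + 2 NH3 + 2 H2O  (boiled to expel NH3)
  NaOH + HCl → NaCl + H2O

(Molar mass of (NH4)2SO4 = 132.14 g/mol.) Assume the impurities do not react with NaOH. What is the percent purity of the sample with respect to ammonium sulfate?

60.60 %

n(NaOH) added = 0.02440 × 0.6585 = 0.01607 mol
n(HCl) used in back-titration = 0.02453 × 0.1140 = 2.796 × 10^-3 mol
n(NaOH) left over = 2.796 × 10^-3 mol (1:1 ratio)
n(NaOH) consumed by analyte = 0.01607 − 2.796 × 10^-3 = 0.01327 mol
From the 1:2 ratio, n((NH4)2SO4) = 1/2 × 0.01327 = 6.635 × 10^-3 mol
mass of (NH4)2SO4 = 6.635 × 10^-3 × 132.14 = 0.8768 g
% (NH4)2SO4 = 0.8768 / 1.447 × 100 = 60.60 %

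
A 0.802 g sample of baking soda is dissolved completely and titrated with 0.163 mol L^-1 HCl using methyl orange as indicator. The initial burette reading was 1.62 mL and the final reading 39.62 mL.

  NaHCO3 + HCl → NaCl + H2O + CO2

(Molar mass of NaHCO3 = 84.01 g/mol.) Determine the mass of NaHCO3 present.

0.520 g

n(HCl) = 0.0380 L × 0.163 mol/L = 6.19 × 10^-3 mol
n(NaHCO3) = 6.19 × 10^-3 mol (1:1 ratio)
mass of NaHCO3 = 6.19 × 10^-3 × 84.01 g/mol = 0.520 g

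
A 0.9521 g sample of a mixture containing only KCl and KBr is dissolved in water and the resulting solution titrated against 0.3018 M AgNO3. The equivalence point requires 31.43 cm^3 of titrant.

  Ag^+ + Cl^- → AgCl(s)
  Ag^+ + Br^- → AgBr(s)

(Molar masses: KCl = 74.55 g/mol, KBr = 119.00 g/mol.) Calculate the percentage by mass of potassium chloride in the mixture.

31.12 %

n(AgNO3) = 0.03143 × 0.3018 = 9.486 × 10^-3 mol
Let x = n(KCl), y = n(KBr).
Titrant: 1x + 1y = 9.486 × 10^-3;  mass: 74.55x + 119.00y = 0.9521
Solving, x = 3.975 × 10^-3 mol, y = 5.511 × 10^-3 mol
mass of KCl = 3.975 × 10^-3 × 74.55 = 0.2963 g
% KCl = 0.2963 / 0.9521 × 100 = 31.12 %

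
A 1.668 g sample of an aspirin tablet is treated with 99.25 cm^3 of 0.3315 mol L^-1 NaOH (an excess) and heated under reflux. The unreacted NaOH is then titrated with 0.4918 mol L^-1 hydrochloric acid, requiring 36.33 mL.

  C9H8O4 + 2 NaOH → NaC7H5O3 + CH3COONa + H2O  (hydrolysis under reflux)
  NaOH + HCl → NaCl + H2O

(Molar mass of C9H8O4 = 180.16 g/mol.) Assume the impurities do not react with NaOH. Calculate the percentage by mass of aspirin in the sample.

81.19 %

n(NaOH) added = 0.09925 × 0.3315 = 0.03290 mol
n(HCl) used in back-titration = 0.03633 × 0.4918 = 0.01787 mol
n(NaOH) left over = 0.01787 mol (1:1 ratio)
n(NaOH) consumed by analyte = 0.03290 − 0.01787 = 0.01503 mol
From the 1:2 ratio, n(C9H8O4) = 1/2 × 0.01503 = 7.517 × 10^-3 mol
mass of C9H8O4 = 7.517 × 10^-3 × 180.16 = 1.354 g
% C9H8O4 = 1.354 / 1.668 × 100 = 81.19 %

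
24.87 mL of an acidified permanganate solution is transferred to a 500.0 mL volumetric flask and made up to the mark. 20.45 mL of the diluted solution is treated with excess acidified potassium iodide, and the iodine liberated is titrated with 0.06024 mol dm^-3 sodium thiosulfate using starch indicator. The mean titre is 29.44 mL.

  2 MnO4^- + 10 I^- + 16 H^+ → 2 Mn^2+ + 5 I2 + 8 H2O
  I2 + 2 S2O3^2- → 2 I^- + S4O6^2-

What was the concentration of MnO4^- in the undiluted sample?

0.3487 mol/L

n(S2O3^2-) = 0.02944 × 0.06024 = 1.773 × 10^-3 mol
n(I2) = n(S2O3^2-)/2 = 8.867 × 10^-4 mol
From the 2:5 ratio, n(MnO4^-) in the aliquot = 2/5 × 8.867 × 10^-4 = 3.547 × 10^-4 mol
[MnO4^-]_dilute = 3.547 × 10^-4 / 0.02045 = 0.01734 mol/L
[MnO4^-]_original = 0.01734 × 500.0/24.87 = 0.3487 mol/L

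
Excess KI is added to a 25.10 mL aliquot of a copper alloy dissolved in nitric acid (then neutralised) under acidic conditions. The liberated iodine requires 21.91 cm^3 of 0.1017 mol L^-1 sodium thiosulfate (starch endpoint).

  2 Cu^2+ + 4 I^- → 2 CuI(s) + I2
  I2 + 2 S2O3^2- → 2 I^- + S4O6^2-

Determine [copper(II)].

n(S2O3^2-) = 0.02191 × 0.1017 = 2.228 × 10^-3 mol
n(I2) = n(S2O3^2-)/2 = 1.114 × 10^-3 mol
From the 2:1 ratio, n(Cu2+) in the aliquot = 2/1 × 1.114 × 10^-3 = 2.228 × 10^-3 mol
[Cu2+] = 2.228 × 10^-3 / 0.02510 = 0.08877 mol/L

0.08877 mol/L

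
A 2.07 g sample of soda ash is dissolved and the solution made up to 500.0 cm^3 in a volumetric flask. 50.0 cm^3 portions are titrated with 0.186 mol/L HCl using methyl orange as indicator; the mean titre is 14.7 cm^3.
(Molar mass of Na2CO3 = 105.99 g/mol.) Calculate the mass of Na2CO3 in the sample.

Na2CO3 + 2 HCl → 2 NaCl + H2O + CO2
n(HCl) per titration = 0.0147 × 0.186 = 2.73 × 10^-3 mol
From the 1:2 ratio, n(Na2CO3) in each aliquot = 1/2 × 2.73 × 10^-3 = 1.37 × 10^-3 mol
n(Na2CO3) in the whole flask = 1.37 × 10^-3 × 500.0/50.0 = 0.0137 mol
mass of Na2CO3 = 0.0137 × 105.99 = 1.45 g

1.45 g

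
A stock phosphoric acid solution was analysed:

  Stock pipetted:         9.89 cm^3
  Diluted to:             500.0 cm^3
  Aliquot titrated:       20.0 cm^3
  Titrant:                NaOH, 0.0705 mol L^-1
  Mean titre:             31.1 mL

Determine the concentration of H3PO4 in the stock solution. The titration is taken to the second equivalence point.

2.77 mol/L

H3PO4 + 2 NaOH → Na2HPO4 + 2 H2O
n(NaOH) = 0.0311 × 0.0705 = 2.19 × 10^-3 mol
From the 1:2 ratio, n(H3PO4) in the aliquot = 1/2 × 2.19 × 10^-3 = 1.10 × 10^-3 mol
[H3PO4]_dilute = 1.10 × 10^-3 / 0.0200 = 0.0548 mol/L
Dilution factor = 500.0 / 9.89 = 50.56
[H3PO4]_stock = 0.0548 × 50.56 = 2.77 mol/L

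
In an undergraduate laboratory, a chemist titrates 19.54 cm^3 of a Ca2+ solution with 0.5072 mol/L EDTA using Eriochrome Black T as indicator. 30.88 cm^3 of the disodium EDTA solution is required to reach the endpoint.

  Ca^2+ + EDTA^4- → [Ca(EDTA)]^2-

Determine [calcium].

0.8016 mol/L

n(EDTA) = 0.03088 L × 0.5072 mol/L = 0.01566 mol
n(Ca2+) = 0.01566 mol (1:1 mole ratio)
[Ca2+] = 0.01566 mol / 0.01954 L = 0.8016 mol/L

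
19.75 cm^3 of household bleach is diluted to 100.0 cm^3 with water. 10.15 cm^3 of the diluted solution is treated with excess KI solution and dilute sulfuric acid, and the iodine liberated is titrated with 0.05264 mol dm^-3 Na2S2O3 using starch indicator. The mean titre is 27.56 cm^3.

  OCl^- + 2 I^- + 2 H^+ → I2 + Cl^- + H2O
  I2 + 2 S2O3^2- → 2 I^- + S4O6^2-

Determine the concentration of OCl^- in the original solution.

n(S2O3^2-) = 0.02756 × 0.05264 = 1.451 × 10^-3 mol
n(I2) = n(S2O3^2-)/2 = 7.254 × 10^-4 mol
n(OCl^-) in the aliquot = 7.254 × 10^-4 mol (1:1 ratio)
[OCl^-]_dilute = 7.254 × 10^-4 / 0.01015 = 0.07147 mol/L
[OCl^-]_original = 0.07147 × 100.0/19.75 = 0.3619 mol/L

0.3619 mol/L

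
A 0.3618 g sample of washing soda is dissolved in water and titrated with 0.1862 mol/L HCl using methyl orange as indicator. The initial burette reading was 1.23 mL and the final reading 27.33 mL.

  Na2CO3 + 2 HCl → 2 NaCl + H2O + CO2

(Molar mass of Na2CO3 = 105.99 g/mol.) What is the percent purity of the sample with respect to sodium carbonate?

n(HCl) = 0.02610 L × 0.1862 mol/L = 4.860 × 10^-3 mol
From the 1:2 ratio, n(Na2CO3) = 1/2 × 4.860 × 10^-3 = 2.430 × 10^-3 mol
mass of Na2CO3 = 2.430 × 10^-3 × 105.99 g/mol = 0.2575 g
% Na2CO3 = 0.2575 / 0.3618 × 100 = 71.18 %

71.18 %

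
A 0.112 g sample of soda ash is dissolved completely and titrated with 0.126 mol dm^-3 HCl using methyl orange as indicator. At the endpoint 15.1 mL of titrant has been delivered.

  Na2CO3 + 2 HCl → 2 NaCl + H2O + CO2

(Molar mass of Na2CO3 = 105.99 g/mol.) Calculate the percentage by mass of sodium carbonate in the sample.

n(HCl) = 0.0151 L × 0.126 mol/L = 1.90 × 10^-3 mol
From the 1:2 ratio, n(Na2CO3) = 1/2 × 1.90 × 10^-3 = 9.51 × 10^-4 mol
mass of Na2CO3 = 9.51 × 10^-4 × 105.99 g/mol = 0.101 g
% Na2CO3 = 0.101 / 0.112 × 100 = 90.0 %

90.0 %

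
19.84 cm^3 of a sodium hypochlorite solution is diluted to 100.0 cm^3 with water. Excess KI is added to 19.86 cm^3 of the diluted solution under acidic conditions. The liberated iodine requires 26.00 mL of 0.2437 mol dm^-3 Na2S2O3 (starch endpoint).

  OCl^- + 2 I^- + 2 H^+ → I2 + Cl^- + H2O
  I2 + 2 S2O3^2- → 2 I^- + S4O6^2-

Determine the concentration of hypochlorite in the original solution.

0.8040 mol/L

n(S2O3^2-) = 0.02600 × 0.2437 = 6.336 × 10^-3 mol
n(I2) = n(S2O3^2-)/2 = 3.168 × 10^-3 mol
n(OCl^-) in the aliquot = 3.168 × 10^-3 mol (1:1 ratio)
[OCl^-]_dilute = 3.168 × 10^-3 / 0.01986 = 0.1595 mol/L
[OCl^-]_original = 0.1595 × 100.0/19.84 = 0.8040 mol/L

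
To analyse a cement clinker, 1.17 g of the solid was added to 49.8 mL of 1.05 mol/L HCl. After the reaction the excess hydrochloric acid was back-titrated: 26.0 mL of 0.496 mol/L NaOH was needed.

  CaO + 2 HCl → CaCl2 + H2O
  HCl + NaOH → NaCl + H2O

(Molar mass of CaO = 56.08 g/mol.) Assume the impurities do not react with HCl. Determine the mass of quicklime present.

n(HCl) added = 0.0498 × 1.05 = 0.0523 mol
n(NaOH) used in back-titration = 0.0260 × 0.496 = 0.0129 mol
n(HCl) left over = 0.0129 mol (1:1 ratio)
n(HCl) consumed by analyte = 0.0523 − 0.0129 = 0.0394 mol
From the 1:2 ratio, n(CaO) = 1/2 × 0.0394 = 0.0197 mol
mass of CaO = 0.0197 × 56.08 = 1.10 g

1.10 g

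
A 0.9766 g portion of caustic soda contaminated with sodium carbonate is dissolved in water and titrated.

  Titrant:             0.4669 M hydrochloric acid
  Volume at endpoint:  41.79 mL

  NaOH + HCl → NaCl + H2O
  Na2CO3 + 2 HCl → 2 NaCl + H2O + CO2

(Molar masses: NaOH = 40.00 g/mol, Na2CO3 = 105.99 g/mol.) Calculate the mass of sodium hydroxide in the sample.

n(HCl) = 0.04179 × 0.4669 = 0.01951 mol
Let x = n(NaOH), y = n(Na2CO3).
Titrant: 1x + 2y = 0.01951;  mass: 40.00x + 105.99y = 0.9766
Solving, x = 4.419 × 10^-3 mol, y = 7.546 × 10^-3 mol
mass of NaOH = 4.419 × 10^-3 × 40.00 = 0.1768 g

0.1768 g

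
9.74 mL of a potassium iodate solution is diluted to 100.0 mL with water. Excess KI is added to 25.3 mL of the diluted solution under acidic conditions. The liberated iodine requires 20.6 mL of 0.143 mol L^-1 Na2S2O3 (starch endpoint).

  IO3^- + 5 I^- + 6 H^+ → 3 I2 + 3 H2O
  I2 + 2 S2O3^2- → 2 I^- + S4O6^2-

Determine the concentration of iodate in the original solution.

n(S2O3^2-) = 0.0206 × 0.143 = 2.95 × 10^-3 mol
n(I2) = n(S2O3^2-)/2 = 1.47 × 10^-3 mol
From the 1:3 ratio, n(IO3^-) in the aliquot = 1/3 × 1.47 × 10^-3 = 4.91 × 10^-4 mol
[IO3^-]_dilute = 4.91 × 10^-4 / 0.0253 = 0.0194 mol/L
[IO3^-]_original = 0.0194 × 100.0/9.74 = 0.199 mol/L

0.199 mol/L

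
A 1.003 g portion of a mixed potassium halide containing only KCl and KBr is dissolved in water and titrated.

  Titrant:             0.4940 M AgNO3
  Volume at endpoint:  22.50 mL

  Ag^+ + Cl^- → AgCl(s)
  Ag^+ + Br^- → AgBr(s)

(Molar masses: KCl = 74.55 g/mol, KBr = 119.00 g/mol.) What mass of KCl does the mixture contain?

0.5362 g

n(AgNO3) = 0.02250 × 0.4940 = 0.01111 mol
Let x = n(KCl), y = n(KBr).
Titrant: 1x + 1y = 0.01111;  mass: 74.55x + 119.00y = 1.003
Solving, x = 7.192 × 10^-3 mol, y = 3.923 × 10^-3 mol
mass of KCl = 7.192 × 10^-3 × 74.55 = 0.5362 g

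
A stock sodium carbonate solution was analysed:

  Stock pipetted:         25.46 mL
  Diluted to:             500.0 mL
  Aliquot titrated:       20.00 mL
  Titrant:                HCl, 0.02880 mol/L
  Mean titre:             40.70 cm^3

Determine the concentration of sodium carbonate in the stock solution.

0.5755 mol/L

Na2CO3 + 2 HCl → 2 NaCl + H2O + CO2
n(HCl) = 0.04070 × 0.02880 = 1.172 × 10^-3 mol
From the 1:2 ratio, n(Na2CO3) in the aliquot = 1/2 × 1.172 × 10^-3 = 5.861 × 10^-4 mol
[Na2CO3]_dilute = 5.861 × 10^-4 / 0.02000 = 0.02930 mol/L
Dilution factor = 500.0 / 25.46 = 19.64
[Na2CO3]_stock = 0.02930 × 19.64 = 0.5755 mol/L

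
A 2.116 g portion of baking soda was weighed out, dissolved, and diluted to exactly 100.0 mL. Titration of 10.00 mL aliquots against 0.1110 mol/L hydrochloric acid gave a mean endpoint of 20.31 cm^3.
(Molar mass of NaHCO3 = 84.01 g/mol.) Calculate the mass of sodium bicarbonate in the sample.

NaHCO3 + HCl → NaCl + H2O + CO2
n(HCl) per titration = 0.02031 × 0.1110 = 2.254 × 10^-3 mol
n(NaHCO3) in each aliquot = 2.254 × 10^-3 mol (1:1 ratio)
n(NaHCO3) in the whole flask = 2.254 × 10^-3 × 100.0/10.00 = 0.02254 mol
mass of NaHCO3 = 0.02254 × 84.01 = 1.894 g

1.894 g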